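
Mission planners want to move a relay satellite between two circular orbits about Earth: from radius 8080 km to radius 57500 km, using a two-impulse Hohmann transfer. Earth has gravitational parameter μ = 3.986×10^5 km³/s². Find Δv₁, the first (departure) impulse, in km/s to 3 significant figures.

Δv₁ = 2.28 km/s

Semi-major axis of the transfer orbit: a_t = (8080 + 57500)/2 = 32790 km.
Circular speed at r = 8080 km: v_c = √(μ/r) = 7.024 km/s.
Transfer-orbit speed at the same r (vis-viva, a = a_t): v_t = √[μ(2/r − 1/a_t)] = 9.301 km/s.
Δv₁ = |v_t − v_c| = |9.301 − 7.024| = 2.277 km/s.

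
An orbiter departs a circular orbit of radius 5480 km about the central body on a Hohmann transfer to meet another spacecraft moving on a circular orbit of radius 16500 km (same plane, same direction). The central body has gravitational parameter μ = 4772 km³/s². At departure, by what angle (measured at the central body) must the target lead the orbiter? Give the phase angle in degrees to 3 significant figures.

Transfer-ellipse semi-major axis a_t = (r₁ + r₂)/2 = (5480 + 16500)/2 = 10990 km.
Transfer time t = π√(a_t³/μ) = 52396 s.
The target's mean motion on its circular orbit is ω₂ = √(μ/r₂³) = 3.2593×10^-5 rad/s.
Angle swept by the target during transfer: ω₂·t = 1.70774 rad = 97.846°.
Arrival is 180° from departure on the ellipse, so φ = 180° − 97.846° = 82.2°.

φ = 82.2°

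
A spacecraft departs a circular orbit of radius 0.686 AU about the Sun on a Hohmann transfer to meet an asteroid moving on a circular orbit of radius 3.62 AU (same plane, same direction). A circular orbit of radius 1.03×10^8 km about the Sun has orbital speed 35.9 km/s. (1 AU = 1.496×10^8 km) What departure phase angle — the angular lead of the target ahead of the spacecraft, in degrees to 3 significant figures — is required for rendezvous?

φ = 97.4°

From the circular-orbit relation v² = μ/r at r = 1.03×10^8 km: μ = v²r = (35.9)² × 1.03×10^8 = 1.32747×10^11 km³/s².
In km: r₁ = 0.686 × 1.496×10^8 = 1.026256×10^8 km; r₂ = 3.62 × 1.496×10^8 = 5.41552×10^8 km.
Semi-major axis of the transfer orbit: a_t = (1.026256×10^8 + 5.41552×10^8)/2 = 3.220888×10^8 km.
The half-period of the transfer ellipse is t = π√(a_t³/μ) = 4.984×10^7 s.
Target angular speed ω₂ = √(μ/r₂³) = 2.891×10^-8 rad/s.
Angle swept by the target during transfer: ω₂·t = 1.441 rad = 82.56°.
The spacecraft traverses 180° on the transfer ellipse, so the target must lead by 180° − 82.56° = 97.4°.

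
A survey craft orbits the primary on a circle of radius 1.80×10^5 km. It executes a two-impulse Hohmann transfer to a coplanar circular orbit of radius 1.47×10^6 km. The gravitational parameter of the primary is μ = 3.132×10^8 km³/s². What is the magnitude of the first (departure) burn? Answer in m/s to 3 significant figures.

Δv₁ = 14000 m/s

Transfer-ellipse semi-major axis a_t = (r₁ + r₂)/2 = (1.800×10^5 + 1.470×10^6)/2 = 8.250×10^5 km.
Circular speed at r = 1.800×10^5 km: v_c = √(μ/r) = 41.71 km/s.
Vis-viva on the transfer ellipse at r = 1.800×10^5 km gives v_t = √[μ(2/r − 1/a_t)] = 55.68 km/s.
Δv₁ = |v_t − v_c| = |55.68 − 41.71| = 13.97 km/s.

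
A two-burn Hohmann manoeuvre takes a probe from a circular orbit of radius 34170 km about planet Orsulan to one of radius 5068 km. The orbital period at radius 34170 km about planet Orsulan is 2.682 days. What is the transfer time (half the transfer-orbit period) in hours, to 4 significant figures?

From Kepler's third law T² = 4π²r³/μ at r = 34170 km, T = 2.682 days = 2.682 × 86400 s = 2.317248×10^5 s: μ = 4π²r³/T² = 29332.5 km³/s².
Transfer-ellipse semi-major axis a_t = (r₁ + r₂)/2 = (34170 + 5068)/2 = 19619 km.
Transfer time t = π√(a_t³/μ) = π√((19619)³ / 29332.5) = 50410 s.
Converting: 50410 s ÷ 3600 s/hour = 14.00 hours.

t = 14.00 hours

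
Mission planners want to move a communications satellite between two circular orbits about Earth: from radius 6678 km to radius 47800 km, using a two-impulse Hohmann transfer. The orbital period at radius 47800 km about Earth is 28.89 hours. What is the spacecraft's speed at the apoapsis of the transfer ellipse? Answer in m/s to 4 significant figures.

v = 1430 m/s

From Kepler's third law T² = 4π²r³/μ at r = 47800 km, T = 28.89 hours = 28.89 × 3600 s = 1.04004×10^5 s: μ = 4π²r³/T² = 3.98606×10^5 km³/s².
Transfer-ellipse semi-major axis a_t = (r₁ + r₂)/2 = (6678 + 47800)/2 = 27239 km.
The apoapsis of the transfer ellipse is at r = 47800 km.
Applying v² = μ(2/r − 1/a_t): v = 1.430 km/s.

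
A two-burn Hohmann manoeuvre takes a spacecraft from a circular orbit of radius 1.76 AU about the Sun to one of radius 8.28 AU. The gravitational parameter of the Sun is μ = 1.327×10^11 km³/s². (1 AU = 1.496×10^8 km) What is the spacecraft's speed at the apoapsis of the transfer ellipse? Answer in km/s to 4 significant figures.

In km: r₁ = 1.76 × 1.496×10^8 = 2.63296×10^8 km; r₂ = 8.28 × 1.496×10^8 = 1.238688×10^9 km.
Transfer-ellipse semi-major axis a_t = (r₁ + r₂)/2 = (2.63296×10^8 + 1.238688×10^9)/2 = 7.50992×10^8 km.
The apoapsis of the transfer ellipse is at r = 1.238688×10^9 km.
Applying v² = μ(2/r − 1/a_t): v = 6.129 km/s.

v = 6.129 km/s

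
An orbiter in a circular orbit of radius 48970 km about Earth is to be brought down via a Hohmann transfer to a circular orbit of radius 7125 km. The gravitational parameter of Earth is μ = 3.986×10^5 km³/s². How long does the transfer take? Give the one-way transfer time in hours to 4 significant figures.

t = 6.493 hours

The Hohmann ellipse has a_t = (r₁ + r₂)/2 = 28047.5 km.
Transfer time t = π√(a_t³/μ) = π√((28047.5)³ / 3.986×10^5) = 23373.4 s.
Converting: 23373.4 s ÷ 3600 s/hour = 6.493 hours.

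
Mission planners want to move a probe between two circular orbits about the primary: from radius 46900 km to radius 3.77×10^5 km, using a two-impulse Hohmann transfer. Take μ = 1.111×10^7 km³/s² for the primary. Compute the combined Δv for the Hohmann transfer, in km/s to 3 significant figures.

Semi-major axis of the transfer orbit: a_t = (46900 + 3.770×10^5)/2 = 2.1195×10^5 km.
Circular speed at r₁: v₁ = √(μ/r₁) = √(1.111×10^7/46900) = 15.391 km/s.
Transfer-orbit speed at r₁ (v² = μ(2/r − 1/a)): v_p = √[μ(2/r₁ − 1/a_t)] = 20.527 km/s.
First burn Δv₁ = |v_p − v₁| = 5.136 km/s.
At r₂, v₂ = √(μ/r₂) = 5.429 km/s.
Transfer-orbit speed at r₂: v_a = √[μ(2/r₂ − 1/a_t)] = 2.554 km/s.
Second burn Δv₂ = |v₂ − v_a| = 2.875 km/s.
Δv = Δv₁ + Δv₂ = 5.136 + 2.875 = 8.011 km/s.

Δv = 8.01 km/s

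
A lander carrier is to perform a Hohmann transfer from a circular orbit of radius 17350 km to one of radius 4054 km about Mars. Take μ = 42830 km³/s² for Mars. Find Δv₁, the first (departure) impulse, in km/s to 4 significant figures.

Transfer-ellipse semi-major axis a_t = (r₁ + r₂)/2 = (17350 + 4054)/2 = 10702 km.
On the circular orbit at r = 17350 km, v_c = √(μ/r) = 1.5712 km/s.
Vis-viva on the transfer ellipse at r = 17350 km gives v_t = √[μ(2/r − 1/a_t)] = 0.96702 km/s.
Δv₁ = |v_t − v_c| = |0.96702 − 1.5712| = 0.6042 km/s.

Δv₁ = 0.6042 km/s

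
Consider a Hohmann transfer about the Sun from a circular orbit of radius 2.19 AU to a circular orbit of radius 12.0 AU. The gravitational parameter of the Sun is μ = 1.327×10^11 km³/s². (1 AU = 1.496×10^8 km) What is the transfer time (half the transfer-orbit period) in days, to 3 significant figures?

t = 3450 days

In km: r₁ = 2.19 × 1.496×10^8 = 3.27624×10^8 km; r₂ = 12.0 × 1.496×10^8 = 1.7952×10^9 km.
The Hohmann ellipse has a_t = (r₁ + r₂)/2 = 1.061412×10^9 km.
Half the transfer-orbit period gives t = π√(a_t³/μ) = 2.982×10^8 s.
Converting: 2.982×10^8 s ÷ 86400 s/day = 3450 days.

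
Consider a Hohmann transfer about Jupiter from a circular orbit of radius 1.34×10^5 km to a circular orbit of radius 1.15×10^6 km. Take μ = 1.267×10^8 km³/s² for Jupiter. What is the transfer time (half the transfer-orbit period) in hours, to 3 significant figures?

t = 39.9 hours

Semi-major axis of the transfer orbit: a_t = (1.340×10^5 + 1.150×10^6)/2 = 6.420×10^5 km.
Half the transfer-orbit period gives t = π√(a_t³/μ) = 1.436×10^5 s.
Converting: 1.436×10^5 s ÷ 3600 s/hour = 39.9 hours.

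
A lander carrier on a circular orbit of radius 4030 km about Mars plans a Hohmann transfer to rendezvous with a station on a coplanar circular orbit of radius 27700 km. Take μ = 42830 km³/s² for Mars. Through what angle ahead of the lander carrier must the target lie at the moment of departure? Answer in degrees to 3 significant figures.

Semi-major axis of the transfer orbit: a_t = (4030 + 27700)/2 = 15865 km.
Transfer time t = π√(a_t³/μ) = 30334 s.
The target's mean motion on its circular orbit is ω₂ = √(μ/r₂³) = 4.4890×10^-5 rad/s.
Angle swept by the target during transfer: ω₂·t = 1.3617 rad = 78.02°.
Arrival is 180° from departure on the ellipse, so φ = 180° − 78.02° = 102°.

φ = 102°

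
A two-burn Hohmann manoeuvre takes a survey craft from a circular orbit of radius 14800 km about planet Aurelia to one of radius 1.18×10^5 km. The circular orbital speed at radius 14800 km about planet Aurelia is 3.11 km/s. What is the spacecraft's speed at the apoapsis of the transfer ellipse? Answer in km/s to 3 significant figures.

v = 0.520 km/s

From the circular-orbit relation v² = μ/r at r = 14800 km: μ = v²r = (3.11)² × 14800 = 1.43147×10^5 km³/s².
The Hohmann ellipse has a_t = (r₁ + r₂)/2 = 66400 km.
At apoapsis, r = 1.180×10^5 km.
From the vis-viva equation, v = √[μ(2/r − 1/a_t)] = 0.5200 km/s.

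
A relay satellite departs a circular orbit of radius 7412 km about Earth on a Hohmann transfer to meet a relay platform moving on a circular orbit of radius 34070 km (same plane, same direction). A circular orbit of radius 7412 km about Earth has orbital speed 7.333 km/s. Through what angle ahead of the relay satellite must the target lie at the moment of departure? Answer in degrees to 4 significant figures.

From the circular-orbit relation v² = μ/r at r = 7412 km: μ = v²r = (7.333)² × 7412 = 3.98565×10^5 km³/s².
Transfer-ellipse semi-major axis a_t = (r₁ + r₂)/2 = (7412 + 34070)/2 = 20741 km.
The half-period of the transfer ellipse is t = π√(a_t³/μ) = 14864 s.
Target angular speed ω₂ = √(μ/r₂³) = 1.0039×10^-4 rad/s.
Angle swept by the target during transfer: ω₂·t = 1.4922 rad = 85.50°.
The relay satellite traverses 180° on the transfer ellipse, so the target must lead by 180° − 85.50° = 94.50°.

φ = 94.50°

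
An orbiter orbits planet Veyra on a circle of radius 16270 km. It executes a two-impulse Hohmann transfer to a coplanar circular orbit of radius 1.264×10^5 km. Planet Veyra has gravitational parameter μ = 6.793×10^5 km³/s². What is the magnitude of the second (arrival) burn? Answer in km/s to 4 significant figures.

Δv₂ = 1.211 km/s

The Hohmann ellipse has a_t = (r₁ + r₂)/2 = 71335 km.
Circular speed at r = 1.264×10^5 km: v_c = √(μ/r) = 2.318 km/s.
Transfer-orbit speed at the same r (vis-viva, a = a_t): v_t = √[μ(2/r − 1/a_t)] = 1.107 km/s.
Δv₂ = |v_t − v_c| = |1.107 − 2.318| = 1.211 km/s.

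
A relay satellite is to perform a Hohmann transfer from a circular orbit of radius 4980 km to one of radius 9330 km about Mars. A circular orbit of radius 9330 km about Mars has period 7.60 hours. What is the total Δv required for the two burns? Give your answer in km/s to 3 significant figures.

Δv = 0.771 km/s

From Kepler's third law T² = 4π²r³/μ at r = 9330 km, T = 7.60 hours = 7.60 × 3600 s = 27360 s: μ = 4π²r³/T² = 42832.4 km³/s².
The Hohmann ellipse has a_t = (r₁ + r₂)/2 = 7155 km.
At r₁ the circular-orbit speed is v₁ = √(μ/r₁) = 2.9327 km/s.
On the transfer ellipse at r₁, vis-viva equation gives v_p = √[μ(2/r₁ − 1/a_t)] = 3.3489 km/s.
First burn Δv₁ = |v_p − v₁| = 0.4162 km/s.
Circular speed at r₂: v₂ = √(μ/r₂) = 2.1426 km/s.
Transfer-orbit speed at r₂: v_a = √[μ(2/r₂ − 1/a_t)] = 1.7875 km/s.
Second burn Δv₂ = |v₂ − v_a| = 0.3551 km/s.
Δv = Δv₁ + Δv₂ = 0.4162 + 0.3551 = 0.7713 km/s.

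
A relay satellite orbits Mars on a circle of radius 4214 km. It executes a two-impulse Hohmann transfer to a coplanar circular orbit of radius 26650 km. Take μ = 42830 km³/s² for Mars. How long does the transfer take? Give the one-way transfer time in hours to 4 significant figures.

t = 8.084 hours

The Hohmann ellipse has a_t = (r₁ + r₂)/2 = 15432 km.
By Kepler's third law the transfer-orbit period is T = 2π√(a_t³/μ), so t = T/2 = 29101 s.
Converting: 29101 s ÷ 3600 s/hour = 8.084 hours.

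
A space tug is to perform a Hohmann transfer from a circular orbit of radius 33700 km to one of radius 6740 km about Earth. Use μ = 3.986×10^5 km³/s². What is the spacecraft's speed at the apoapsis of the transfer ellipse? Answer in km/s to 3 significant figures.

v = 1.99 km/s

Transfer-ellipse semi-major axis a_t = (r₁ + r₂)/2 = (33700 + 6740)/2 = 20220 km.
The apoapsis of the transfer ellipse is at r = 33700 km.
Applying v² = μ(2/r − 1/a_t): v = 1.986 km/s.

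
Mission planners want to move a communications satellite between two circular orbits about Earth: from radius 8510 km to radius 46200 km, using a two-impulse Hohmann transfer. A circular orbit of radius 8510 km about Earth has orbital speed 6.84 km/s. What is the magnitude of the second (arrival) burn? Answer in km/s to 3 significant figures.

From the circular-orbit relation v² = μ/r at r = 8510 km: μ = v²r = (6.84)² × 8510 = 3.98145×10^5 km³/s².
Semi-major axis of the transfer orbit: a_t = (8510 + 46200)/2 = 27355 km.
On the circular orbit at r = 46200 km, v_c = √(μ/r) = 2.9356 km/s.
Vis-viva on the transfer ellipse at r = 46200 km gives v_t = √[μ(2/r − 1/a_t)] = 1.6374 km/s.
Δv₂ = |v_t − v_c| = |1.6374 − 2.9356| = 1.298 km/s.

Δv₂ = 1.30 km/s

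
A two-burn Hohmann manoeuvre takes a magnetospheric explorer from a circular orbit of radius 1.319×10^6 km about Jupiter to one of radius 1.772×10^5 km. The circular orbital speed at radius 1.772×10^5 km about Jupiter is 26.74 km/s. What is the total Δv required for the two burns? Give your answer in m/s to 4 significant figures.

Δv = 13800 m/s

From the circular-orbit relation v² = μ/r at r = 1.772×10^5 km: μ = v²r = (26.74)² × 1.772×10^5 = 1.26703×10^8 km³/s².
Transfer-ellipse semi-major axis a_t = (r₁ + r₂)/2 = (1.319×10^6 + 1.772×10^5)/2 = 7.481×10^5 km.
At r₁ the circular-orbit speed is v₁ = √(μ/r₁) = 9.801 km/s.
On the transfer ellipse at r₁, vis-viva gives v_a = √[μ(2/r₁ − 1/a_t)] = 4.770 km/s.
First burn Δv₁ = |v_a − v₁| = 5.031 km/s.
At r₂, v₂ = √(μ/r₂) = 26.740 km/s.
Transfer-orbit speed at r₂: v_p = √[μ(2/r₂ − 1/a_t)] = 35.506 km/s.
Second burn Δv₂ = |v₂ − v_p| = 8.766 km/s.
Total Δv = Δv₁ + Δv₂ = 13.80 km/s.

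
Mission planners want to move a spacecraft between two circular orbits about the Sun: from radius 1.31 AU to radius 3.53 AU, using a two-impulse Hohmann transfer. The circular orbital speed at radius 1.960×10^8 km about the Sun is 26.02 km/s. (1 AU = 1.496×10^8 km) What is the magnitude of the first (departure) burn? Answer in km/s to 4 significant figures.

From the circular-orbit relation v² = μ/r at r = 1.960×10^8 km: μ = v²r = (26.02)² × 1.960×10^8 = 1.32700×10^11 km³/s².
In km: r₁ = 1.31 × 1.496×10^8 = 1.95976×10^8 km; r₂ = 3.53 × 1.496×10^8 = 5.28088×10^8 km.
Transfer-ellipse semi-major axis a_t = (r₁ + r₂)/2 = (1.95976×10^8 + 5.28088×10^8)/2 = 3.62032×10^8 km.
Circular speed at r = 1.95976×10^8 km: v_c = √(μ/r) = 26.022 km/s.
Vis-viva on the transfer ellipse at r = 1.95976×10^8 km gives v_t = √[μ(2/r − 1/a_t)] = 31.428 km/s.
Δv₁ = |v_t − v_c| = |31.428 − 26.022| = 5.406 km/s.

Δv₁ = 5.406 km/s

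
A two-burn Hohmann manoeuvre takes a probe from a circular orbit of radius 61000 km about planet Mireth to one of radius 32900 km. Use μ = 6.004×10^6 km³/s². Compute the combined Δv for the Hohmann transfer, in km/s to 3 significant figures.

The Hohmann ellipse has a_t = (r₁ + r₂)/2 = 46950 km.
At r₁ the circular-orbit speed is v₁ = √(μ/r₁) = 9.921 km/s.
On the transfer ellipse at r₁, vis-viva equation gives v_a = √[μ(2/r₁ − 1/a_t)] = 8.305 km/s.
First burn Δv₁ = |v_a − v₁| = 1.616 km/s.
Circular speed at r₂: v₂ = √(μ/r₂) = 13.509 km/s.
Transfer-orbit speed at r₂: v_p = √[μ(2/r₂ − 1/a_t)] = 15.398 km/s.
Second burn Δv₂ = |v₂ − v_p| = 1.889 km/s.
Total Δv = Δv₁ + Δv₂ = 3.505 km/s.

Δv = 3.51 km/s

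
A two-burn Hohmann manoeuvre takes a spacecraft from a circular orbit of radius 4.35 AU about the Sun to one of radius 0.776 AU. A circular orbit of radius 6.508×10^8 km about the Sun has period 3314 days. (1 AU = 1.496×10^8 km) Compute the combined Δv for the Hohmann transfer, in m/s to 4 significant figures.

From Kepler's third law T² = 4π²r³/μ at r = 6.508×10^8 km, T = 3314 days = 3314 × 86400 s = 2.863296×10^8 s: μ = 4π²r³/T² = 1.32730×10^11 km³/s².
In km: r₁ = 4.35 × 1.496×10^8 = 6.5076×10^8 km; r₂ = 0.776 × 1.496×10^8 = 1.160896×10^8 km.
The Hohmann ellipse has a_t = (r₁ + r₂)/2 = 3.834248×10^8 km.
Circular speed at r₁: v₁ = √(μ/r₁) = √(1.32730×10^11/6.5076×10^8) = 14.2815 km/s.
Transfer-orbit speed at r₁ (v² = μ(2/r − 1/a)): v_a = √[μ(2/r₁ − 1/a_t)] = 7.85834 km/s.
First burn Δv₁ = |v_a − v₁| = 6.423 km/s.
Circular speed at r₂: v₂ = √(μ/r₂) = 33.81 km/s.
Transfer-orbit speed at r₂: v_p = √[μ(2/r₂ − 1/a_t)] = 44.05 km/s.
Second burn Δv₂ = |v₂ − v_p| = 10.24 km/s.
Total Δv = Δv₁ + Δv₂ = 16.66 km/s.

Δv = 16660 m/s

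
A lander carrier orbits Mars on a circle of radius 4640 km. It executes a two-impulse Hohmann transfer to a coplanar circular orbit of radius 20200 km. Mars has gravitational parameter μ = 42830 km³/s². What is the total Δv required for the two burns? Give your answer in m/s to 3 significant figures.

Transfer-ellipse semi-major axis a_t = (r₁ + r₂)/2 = (4640 + 20200)/2 = 12420 km.
Circular speed at r₁: v₁ = √(μ/r₁) = √(42830/4640) = 3.03819 km/s.
On the transfer ellipse at r₁, vis-viva equation gives v_p = √[μ(2/r₁ − 1/a_t)] = 3.87463 km/s.
First burn Δv₁ = |v_p − v₁| = 0.83644 km/s.
At r₂, v₂ = √(μ/r₂) = 1.45612 km/s.
Transfer-orbit speed at r₂: v_a = √[μ(2/r₂ − 1/a_t)] = 0.890013 km/s.
Second burn Δv₂ = |v₂ − v_a| = 0.56611 km/s.
Δv = Δv₁ + Δv₂ = 0.83644 + 0.56611 = 1.403 km/s.

Δv = 1400 m/s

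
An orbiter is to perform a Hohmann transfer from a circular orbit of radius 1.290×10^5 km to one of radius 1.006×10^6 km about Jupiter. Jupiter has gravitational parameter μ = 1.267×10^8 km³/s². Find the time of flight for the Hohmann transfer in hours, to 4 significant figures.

Transfer-ellipse semi-major axis a_t = (r₁ + r₂)/2 = (1.290×10^5 + 1.006×10^6)/2 = 5.675×10^5 km.
By Kepler's third law the transfer-orbit period is T = 2π√(a_t³/μ), so t = T/2 = 1.193×10^5 s.
Converting: 1.193×10^5 s ÷ 3600 s/hour = 33.14 hours.

t = 33.14 hours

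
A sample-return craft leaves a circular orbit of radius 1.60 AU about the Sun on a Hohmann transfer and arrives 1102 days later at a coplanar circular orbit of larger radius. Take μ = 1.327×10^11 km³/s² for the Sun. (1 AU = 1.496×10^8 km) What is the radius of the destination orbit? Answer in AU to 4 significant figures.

r₂ = 5.029 AU

In km: r₁ = 1.60 × 1.496×10^8 = 2.3936×10^8 km.
Transfer time t = 1102 days = 9.52128×10^7 s, and t = π√(a_t³/μ).
So a_t = (μ t²/π²)^(1/3) = (1.327×10^11 × (9.52128×10^7)² / π²)^(1/3) = 4.9582×10^8 km.
Since a_t = (r₁ + r₂)/2, r₂ = 2a_t − r₁ = 2×4.9582×10^8 − 2.3936×10^8 = 7.5228×10^8 km.
In AU: r₂ = 7.5228×10^8 / 1.496×10^8 = 5.029 AU.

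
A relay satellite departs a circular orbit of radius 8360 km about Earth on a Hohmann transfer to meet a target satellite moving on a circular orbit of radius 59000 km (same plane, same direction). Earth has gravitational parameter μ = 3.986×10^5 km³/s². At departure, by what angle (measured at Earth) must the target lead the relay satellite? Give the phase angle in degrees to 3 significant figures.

Transfer-ellipse semi-major axis a_t = (r₁ + r₂)/2 = (8360 + 59000)/2 = 33680 km.
The half-period of the transfer ellipse is t = π√(a_t³/μ) = 30756.7 s.
Target angular speed ω₂ = √(μ/r₂³) = 4.40545×10^-5 rad/s.
Angle swept by the target during transfer: ω₂·t = 1.35497 rad = 77.63°.
Arrival is 180° from departure on the ellipse, so φ = 180° − 77.63° = 102°.

φ = 102°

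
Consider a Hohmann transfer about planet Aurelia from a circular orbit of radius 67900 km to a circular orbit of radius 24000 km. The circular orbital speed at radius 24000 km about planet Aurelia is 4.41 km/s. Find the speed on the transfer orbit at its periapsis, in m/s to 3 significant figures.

From the circular-orbit relation v² = μ/r at r = 24000 km: μ = v²r = (4.41)² × 24000 = 4.66754×10^5 km³/s².
Transfer-ellipse semi-major axis a_t = (r₁ + r₂)/2 = (67900 + 24000)/2 = 45950 km.
The periapsis of the transfer ellipse is at r = 24000 km.
From the vis-viva equation, v = √[μ(2/r − 1/a_t)] = 5.361 km/s.

v = 5360 m/s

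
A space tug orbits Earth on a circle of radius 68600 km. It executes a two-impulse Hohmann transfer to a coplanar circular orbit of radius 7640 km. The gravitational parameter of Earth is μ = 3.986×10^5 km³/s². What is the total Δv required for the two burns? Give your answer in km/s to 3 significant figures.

The Hohmann ellipse has a_t = (r₁ + r₂)/2 = 38120 km.
At r₁ the circular-orbit speed is v₁ = √(μ/r₁) = 2.410 km/s.
On the transfer ellipse at r₁, vis-viva equation gives v_a = √[μ(2/r₁ − 1/a_t)] = 1.079 km/s.
First burn Δv₁ = |v_a − v₁| = 1.331 km/s.
Circular speed at r₂: v₂ = √(μ/r₂) = 7.223 km/s.
Transfer-orbit speed at r₂: v_p = √[μ(2/r₂ − 1/a_t)] = 9.690 km/s.
Second burn Δv₂ = |v₂ − v_p| = 2.467 km/s.
Δv = Δv₁ + Δv₂ = 1.331 + 2.467 = 3.798 km/s.

Δv = 3.80 km/s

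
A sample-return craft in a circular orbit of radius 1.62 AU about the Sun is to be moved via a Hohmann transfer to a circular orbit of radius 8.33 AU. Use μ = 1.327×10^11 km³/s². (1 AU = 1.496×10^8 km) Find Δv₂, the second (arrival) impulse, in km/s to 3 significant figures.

Δv₂ = 4.43 km/s

In km: r₁ = 1.62 × 1.496×10^8 = 2.42352×10^8 km; r₂ = 8.33 × 1.496×10^8 = 1.246168×10^9 km.
The Hohmann ellipse has a_t = (r₁ + r₂)/2 = 7.4426×10^8 km.
Circular speed at r = 1.246168×10^9 km: v_c = √(μ/r) = 10.32 km/s.
Vis-viva on the transfer ellipse at r = 1.246168×10^9 km gives v_t = √[μ(2/r − 1/a_t)] = 5.889 km/s.
Δv₂ = |v_t − v_c| = |5.889 − 10.32| = 4.431 km/s.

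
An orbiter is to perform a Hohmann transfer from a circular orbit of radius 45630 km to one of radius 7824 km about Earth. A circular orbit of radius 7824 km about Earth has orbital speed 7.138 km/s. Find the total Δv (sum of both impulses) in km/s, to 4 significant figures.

Δv = 3.545 km/s

From the circular-orbit relation v² = μ/r at r = 7824 km: μ = v²r = (7.138)² × 7824 = 3.98641×10^5 km³/s².
The Hohmann ellipse has a_t = (r₁ + r₂)/2 = 26727 km.
Circular speed at r₁: v₁ = √(μ/r₁) = √(3.98641×10^5/45630) = 2.9557 km/s.
Transfer-orbit speed at r₁ (vis-viva equation): v_a = √[μ(2/r₁ − 1/a_t)] = 1.5992 km/s.
First burn Δv₁ = |v_a − v₁| = 1.3565 km/s.
At r₂, v₂ = √(μ/r₂) = 7.1380 km/s.
Transfer-orbit speed at r₂: v_p = √[μ(2/r₂ − 1/a_t)] = 9.3267 km/s.
Second burn Δv₂ = |v₂ − v_p| = 2.1887 km/s.
Total Δv = Δv₁ + Δv₂ = 3.545 km/s.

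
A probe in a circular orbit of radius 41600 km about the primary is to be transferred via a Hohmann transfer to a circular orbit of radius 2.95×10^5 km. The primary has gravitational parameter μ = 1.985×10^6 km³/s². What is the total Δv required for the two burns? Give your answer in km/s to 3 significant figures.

Δv = 3.54 km/s

The Hohmann ellipse has a_t = (r₁ + r₂)/2 = 1.683×10^5 km.
At r₁ the circular-orbit speed is v₁ = √(μ/r₁) = 6.9077 km/s.
On the transfer ellipse at r₁, vis-viva gives v_p = √[μ(2/r₁ − 1/a_t)] = 9.1454 km/s.
First burn Δv₁ = |v_p − v₁| = 2.238 km/s.
Circular speed at r₂: v₂ = √(μ/r₂) = 2.594 km/s.
Transfer-orbit speed at r₂: v_a = √[μ(2/r₂ − 1/a_t)] = 1.290 km/s.
Second burn Δv₂ = |v₂ − v_a| = 1.304 km/s.
Total Δv = Δv₁ + Δv₂ = 3.542 km/s.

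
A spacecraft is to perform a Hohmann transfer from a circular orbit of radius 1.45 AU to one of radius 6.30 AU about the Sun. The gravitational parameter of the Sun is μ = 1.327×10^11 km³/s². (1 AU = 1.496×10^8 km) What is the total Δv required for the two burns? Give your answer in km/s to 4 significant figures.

In km: r₁ = 1.45 × 1.496×10^8 = 2.1692×10^8 km; r₂ = 6.30 × 1.496×10^8 = 9.4248×10^8 km.
Transfer-ellipse semi-major axis a_t = (r₁ + r₂)/2 = (2.1692×10^8 + 9.4248×10^8)/2 = 5.797×10^8 km.
At r₁ the circular-orbit speed is v₁ = √(μ/r₁) = 24.734 km/s.
On the transfer ellipse at r₁, vis-viva gives v_p = √[μ(2/r₁ − 1/a_t)] = 31.537 km/s.
First burn Δv₁ = |v_p − v₁| = 6.803 km/s.
Circular speed at r₂: v₂ = √(μ/r₂) = 11.8659 km/s.
Transfer-orbit speed at r₂: v_a = √[μ(2/r₂ − 1/a_t)] = 7.25851 km/s.
Second burn Δv₂ = |v₂ − v_a| = 4.607 km/s.
Total Δv = Δv₁ + Δv₂ = 11.41 km/s.

Δv = 11.41 km/s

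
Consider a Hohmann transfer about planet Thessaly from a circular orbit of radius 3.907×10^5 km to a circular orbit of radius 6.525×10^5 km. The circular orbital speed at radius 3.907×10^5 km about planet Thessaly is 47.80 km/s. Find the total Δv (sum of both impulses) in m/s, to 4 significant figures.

From the circular-orbit relation v² = μ/r at r = 3.907×10^5 km: μ = v²r = (47.80)² × 3.907×10^5 = 8.92687×10^8 km³/s².
Semi-major axis of the transfer orbit: a_t = (3.907×10^5 + 6.525×10^5)/2 = 5.216×10^5 km.
At r₁ the circular-orbit speed is v₁ = √(μ/r₁) = 47.800 km/s.
Transfer-orbit speed at r₁ (vis-viva): v_p = √[μ(2/r₁ − 1/a_t)] = 53.463 km/s.
First burn Δv₁ = |v_p − v₁| = 5.663 km/s.
At r₂, v₂ = √(μ/r₂) = 36.988 km/s.
Transfer-orbit speed at r₂: v_a = √[μ(2/r₂ − 1/a_t)] = 32.012 km/s.
Second burn Δv₂ = |v₂ − v_a| = 4.976 km/s.
Total Δv = Δv₁ + Δv₂ = 10.64 km/s.

Δv = 10640 m/s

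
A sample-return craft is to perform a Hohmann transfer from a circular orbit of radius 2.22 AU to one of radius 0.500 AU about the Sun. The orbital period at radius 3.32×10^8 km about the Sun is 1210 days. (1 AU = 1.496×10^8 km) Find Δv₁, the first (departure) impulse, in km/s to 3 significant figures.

From Kepler's third law T² = 4π²r³/μ at r = 3.32×10^8 km, T = 1210 days = 1210 × 86400 s = 1.04544×10^8 s: μ = 4π²r³/T² = 1.32183×10^11 km³/s².
In km: r₁ = 2.22 × 1.496×10^8 = 3.32112×10^8 km; r₂ = 0.500 × 1.496×10^8 = 7.480×10^7 km.
The Hohmann ellipse has a_t = (r₁ + r₂)/2 = 2.03456×10^8 km.
Circular speed at r = 3.32112×10^8 km: v_c = √(μ/r) = 19.9501 km/s.
Vis-viva on the transfer ellipse at r = 3.32112×10^8 km gives v_t = √[μ(2/r − 1/a_t)] = 12.0965 km/s.
Δv₁ = |v_t − v_c| = |12.0965 − 19.9501| = 7.854 km/s.

Δv₁ = 7.85 km/s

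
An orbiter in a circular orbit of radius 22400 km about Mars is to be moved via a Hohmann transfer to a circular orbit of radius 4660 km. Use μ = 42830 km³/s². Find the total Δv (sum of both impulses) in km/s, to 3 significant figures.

Transfer-ellipse semi-major axis a_t = (r₁ + r₂)/2 = (22400 + 4660)/2 = 13530 km.
At r₁ the circular-orbit speed is v₁ = √(μ/r₁) = 1.38277 km/s.
On the transfer ellipse at r₁, vis-viva equation gives v_a = √[μ(2/r₁ − 1/a_t)] = 0.811510 km/s.
First burn Δv₁ = |v_a − v₁| = 0.57126 km/s.
At r₂, v₂ = √(μ/r₂) = 3.03166 km/s.
Transfer-orbit speed at r₂: v_p = √[μ(2/r₂ − 1/a_t)] = 3.90082 km/s.
Second burn Δv₂ = |v₂ − v_p| = 0.86916 km/s.
Total Δv = Δv₁ + Δv₂ = 1.440 km/s.

Δv = 1.44 km/s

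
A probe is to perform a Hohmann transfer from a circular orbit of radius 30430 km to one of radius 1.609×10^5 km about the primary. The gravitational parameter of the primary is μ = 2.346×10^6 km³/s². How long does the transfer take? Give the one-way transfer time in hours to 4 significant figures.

Transfer-ellipse semi-major axis a_t = (r₁ + r₂)/2 = (30430 + 1.609×10^5)/2 = 95665 km.
By Kepler's third law the transfer-orbit period is T = 2π√(a_t³/μ), so t = T/2 = 60690 s.
Converting: 60690 s ÷ 3600 s/hour = 16.86 hours.

t = 16.86 hours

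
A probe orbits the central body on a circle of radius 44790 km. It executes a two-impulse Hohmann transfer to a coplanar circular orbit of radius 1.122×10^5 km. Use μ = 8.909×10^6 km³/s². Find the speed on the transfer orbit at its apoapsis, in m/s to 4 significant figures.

Transfer-ellipse semi-major axis a_t = (r₁ + r₂)/2 = (44790 + 1.122×10^5)/2 = 78495 km.
At apoapsis, r = 1.122×10^5 km.
Vis-viva: v = √[μ(2/r − 1/a_t)] = √[8.909×10^6 × (2/1.122×10^5 − 1/78495)] = 6.731 km/s.

v = 6731 m/s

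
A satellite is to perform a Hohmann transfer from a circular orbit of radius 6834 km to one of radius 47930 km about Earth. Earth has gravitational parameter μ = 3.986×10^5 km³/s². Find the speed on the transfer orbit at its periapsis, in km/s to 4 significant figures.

v = 10.10 km/s

The Hohmann ellipse has a_t = (r₁ + r₂)/2 = 27382 km.
The periapsis of the transfer ellipse is at r = 6834 km.
From the vis-viva equation, v = √[μ(2/r − 1/a_t)] = 10.10 km/s.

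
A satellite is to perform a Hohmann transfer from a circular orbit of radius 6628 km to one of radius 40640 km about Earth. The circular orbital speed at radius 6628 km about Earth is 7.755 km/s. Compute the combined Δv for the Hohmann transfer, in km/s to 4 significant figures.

Δv = 3.888 km/s

From the circular-orbit relation v² = μ/r at r = 6628 km: μ = v²r = (7.755)² × 6628 = 3.98608×10^5 km³/s².
The Hohmann ellipse has a_t = (r₁ + r₂)/2 = 23634 km.
At r₁ the circular-orbit speed is v₁ = √(μ/r₁) = 7.75500 km/s.
Transfer-orbit speed at r₁ (vis-viva): v_p = √[μ(2/r₁ − 1/a_t)] = 10.1693 km/s.
First burn Δv₁ = |v_p − v₁| = 2.4143 km/s.
At r₂, v₂ = √(μ/r₂) = 3.1318 km/s.
Transfer-orbit speed at r₂: v_a = √[μ(2/r₂ − 1/a_t)] = 1.6585 km/s.
Second burn Δv₂ = |v₂ − v_a| = 1.4733 km/s.
Δv = Δv₁ + Δv₂ = 2.4143 + 1.4733 = 3.888 km/s.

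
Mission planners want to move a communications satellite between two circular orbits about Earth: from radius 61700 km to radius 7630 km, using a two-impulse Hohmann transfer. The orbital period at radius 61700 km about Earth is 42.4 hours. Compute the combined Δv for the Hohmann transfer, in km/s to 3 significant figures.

Δv = 3.76 km/s

From Kepler's third law T² = 4π²r³/μ at r = 61700 km, T = 42.4 hours = 42.4 × 3600 s = 1.5264×10^5 s: μ = 4π²r³/T² = 3.97996×10^5 km³/s².
The Hohmann ellipse has a_t = (r₁ + r₂)/2 = 34665 km.
Circular speed at r₁: v₁ = √(μ/r₁) = √(3.97996×10^5/61700) = 2.540 km/s.
On the transfer ellipse at r₁, vis-viva equation gives v_a = √[μ(2/r₁ − 1/a_t)] = 1.192 km/s.
First burn Δv₁ = |v_a − v₁| = 1.348 km/s.
Circular speed at r₂: v₂ = √(μ/r₂) = 7.222 km/s.
Transfer-orbit speed at r₂: v_p = √[μ(2/r₂ − 1/a_t)] = 9.635 km/s.
Second burn Δv₂ = |v₂ − v_p| = 2.413 km/s.
Total Δv = Δv₁ + Δv₂ = 3.761 km/s.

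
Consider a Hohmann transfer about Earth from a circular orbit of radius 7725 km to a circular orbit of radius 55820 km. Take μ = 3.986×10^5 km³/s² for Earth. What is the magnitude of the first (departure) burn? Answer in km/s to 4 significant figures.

Δv₁ = 2.338 km/s

The Hohmann ellipse has a_t = (r₁ + r₂)/2 = 31772.5 km.
On the circular orbit at r = 7725 km, v_c = √(μ/r) = 7.183 km/s.
Transfer-orbit speed at the same r (vis-viva, a = a_t): v_t = √[μ(2/r − 1/a_t)] = 9.521 km/s.
Δv₁ = |v_t − v_c| = |9.521 − 7.183| = 2.338 km/s.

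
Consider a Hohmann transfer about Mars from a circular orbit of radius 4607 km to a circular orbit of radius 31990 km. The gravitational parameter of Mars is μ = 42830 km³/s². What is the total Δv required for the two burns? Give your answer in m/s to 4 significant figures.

Δv = 1559 m/s

Semi-major axis of the transfer orbit: a_t = (4607 + 31990)/2 = 18298.5 km.
At r₁ the circular-orbit speed is v₁ = √(μ/r₁) = 3.0491 km/s.
On the transfer ellipse at r₁, v² = μ(2/r − 1/a) gives v_p = √[μ(2/r₁ − 1/a_t)] = 4.0315 km/s.
First burn Δv₁ = |v_p − v₁| = 0.9824 km/s.
Circular speed at r₂: v₂ = √(μ/r₂) = 1.1571 km/s.
Transfer-orbit speed at r₂: v_a = √[μ(2/r₂ − 1/a_t)] = 0.58059 km/s.
Second burn Δv₂ = |v₂ − v_a| = 0.5765 km/s.
Δv = Δv₁ + Δv₂ = 0.9824 + 0.5765 = 1.559 km/s.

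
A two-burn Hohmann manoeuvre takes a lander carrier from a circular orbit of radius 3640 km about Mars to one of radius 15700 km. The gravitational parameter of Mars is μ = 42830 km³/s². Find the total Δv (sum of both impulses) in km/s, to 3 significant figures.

Transfer-ellipse semi-major axis a_t = (r₁ + r₂)/2 = (3640 + 15700)/2 = 9670 km.
At r₁ the circular-orbit speed is v₁ = √(μ/r₁) = 3.4302 km/s.
Transfer-orbit speed at r₁ (v² = μ(2/r − 1/a)): v_p = √[μ(2/r₁ − 1/a_t)] = 4.3708 km/s.
First burn Δv₁ = |v_p − v₁| = 0.9406 km/s.
Circular speed at r₂: v₂ = √(μ/r₂) = 1.6517 km/s.
Transfer-orbit speed at r₂: v_a = √[μ(2/r₂ − 1/a_t)] = 1.0134 km/s.
Second burn Δv₂ = |v₂ − v_a| = 0.6383 km/s.
Total Δv = Δv₁ + Δv₂ = 1.579 km/s.

Δv = 1.58 km/s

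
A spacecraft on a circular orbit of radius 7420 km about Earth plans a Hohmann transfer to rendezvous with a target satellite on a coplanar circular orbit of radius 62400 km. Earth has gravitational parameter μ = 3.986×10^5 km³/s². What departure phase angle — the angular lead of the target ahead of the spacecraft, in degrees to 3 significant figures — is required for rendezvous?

Semi-major axis of the transfer orbit: a_t = (7420 + 62400)/2 = 34910 km.
The half-period of the transfer ellipse is t = π√(a_t³/μ) = 32460 s.
Target angular speed ω₂ = √(μ/r₂³) = 4.050×10^-5 rad/s.
Angle swept by the target during transfer: ω₂·t = 1.3146 rad = 75.32°.
Arrival is 180° from departure on the ellipse, so φ = 180° − 75.32° = 105°.

φ = 105°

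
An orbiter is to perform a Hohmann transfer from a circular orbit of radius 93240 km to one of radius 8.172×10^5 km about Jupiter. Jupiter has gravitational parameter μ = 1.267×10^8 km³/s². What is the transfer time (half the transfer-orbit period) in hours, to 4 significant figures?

The Hohmann ellipse has a_t = (r₁ + r₂)/2 = 4.5522×10^5 km.
Half the transfer-orbit period gives t = π√(a_t³/μ) = 85720 s.
Converting: 85720 s ÷ 3600 s/hour = 23.81 hours.

t = 23.81 hours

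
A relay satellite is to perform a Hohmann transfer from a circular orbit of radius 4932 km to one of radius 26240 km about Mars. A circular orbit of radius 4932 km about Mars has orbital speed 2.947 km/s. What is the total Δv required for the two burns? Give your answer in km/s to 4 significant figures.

Δv = 1.436 km/s

From the circular-orbit relation v² = μ/r at r = 4932 km: μ = v²r = (2.947)² × 4932 = 42833.5 km³/s².
Semi-major axis of the transfer orbit: a_t = (4932 + 26240)/2 = 15586 km.
Circular speed at r₁: v₁ = √(μ/r₁) = √(42833.5/4932) = 2.9470 km/s.
Transfer-orbit speed at r₁ (v² = μ(2/r − 1/a)): v_p = √[μ(2/r₁ − 1/a_t)] = 3.8238 km/s.
First burn Δv₁ = |v_p − v₁| = 0.8768 km/s.
Circular speed at r₂: v₂ = √(μ/r₂) = 1.2776 km/s.
Transfer-orbit speed at r₂: v_a = √[μ(2/r₂ − 1/a_t)] = 0.71871 km/s.
Second burn Δv₂ = |v₂ − v_a| = 0.5589 km/s.
Δv = Δv₁ + Δv₂ = 0.8768 + 0.5589 = 1.436 km/s.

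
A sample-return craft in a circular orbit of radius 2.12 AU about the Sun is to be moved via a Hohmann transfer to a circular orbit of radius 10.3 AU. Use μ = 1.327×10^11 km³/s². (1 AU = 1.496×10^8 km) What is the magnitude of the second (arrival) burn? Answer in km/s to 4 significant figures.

Δv₂ = 3.858 km/s

In km: r₁ = 2.12 × 1.496×10^8 = 3.17152×10^8 km; r₂ = 10.3 × 1.496×10^8 = 1.54088×10^9 km.
Semi-major axis of the transfer orbit: a_t = (3.17152×10^8 + 1.54088×10^9)/2 = 9.29016×10^8 km.
On the circular orbit at r = 1.54088×10^9 km, v_c = √(μ/r) = 9.280 km/s.
Transfer-orbit speed at the same r (vis-viva, a = a_t): v_t = √[μ(2/r − 1/a_t)] = 5.422 km/s.
Δv₂ = |v_t − v_c| = |5.422 − 9.280| = 3.858 km/s.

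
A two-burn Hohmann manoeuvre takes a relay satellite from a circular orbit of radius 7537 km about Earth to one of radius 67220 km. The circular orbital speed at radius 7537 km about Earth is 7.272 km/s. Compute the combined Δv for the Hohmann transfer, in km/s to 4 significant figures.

From the circular-orbit relation v² = μ/r at r = 7537 km: μ = v²r = (7.272)² × 7537 = 3.98572×10^5 km³/s².
Semi-major axis of the transfer orbit: a_t = (7537 + 67220)/2 = 37378.5 km.
At r₁ the circular-orbit speed is v₁ = √(μ/r₁) = 7.272 km/s.
Transfer-orbit speed at r₁ (vis-viva equation): v_p = √[μ(2/r₁ − 1/a_t)] = 9.752 km/s.
First burn Δv₁ = |v_p − v₁| = 2.480 km/s.
Circular speed at r₂: v₂ = √(μ/r₂) = 2.435 km/s.
Transfer-orbit speed at r₂: v_a = √[μ(2/r₂ − 1/a_t)] = 1.093 km/s.
Second burn Δv₂ = |v₂ − v_a| = 1.342 km/s.
Δv = Δv₁ + Δv₂ = 2.480 + 1.342 = 3.822 km/s.

Δv = 3.822 km/s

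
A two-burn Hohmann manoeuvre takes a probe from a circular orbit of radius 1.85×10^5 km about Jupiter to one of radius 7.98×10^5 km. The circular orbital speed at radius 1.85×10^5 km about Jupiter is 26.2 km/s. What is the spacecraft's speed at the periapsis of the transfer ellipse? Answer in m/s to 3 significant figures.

v = 33400 m/s

From the circular-orbit relation v² = μ/r at r = 1.85×10^5 km: μ = v²r = (26.2)² × 1.85×10^5 = 1.26991×10^8 km³/s².
Semi-major axis of the transfer orbit: a_t = (1.850×10^5 + 7.980×10^5)/2 = 4.915×10^5 km.
The periapsis of the transfer ellipse is at r = 1.850×10^5 km.
Applying v² = μ(2/r − 1/a_t): v = 33.38 km/s.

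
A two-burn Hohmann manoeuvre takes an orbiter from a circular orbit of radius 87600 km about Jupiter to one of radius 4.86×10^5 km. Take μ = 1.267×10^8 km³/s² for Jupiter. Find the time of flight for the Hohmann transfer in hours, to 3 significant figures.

Semi-major axis of the transfer orbit: a_t = (87600 + 4.860×10^5)/2 = 2.868×10^5 km.
Transfer time t = π√(a_t³/μ) = π√((2.868×10^5)³ / 1.267×10^8) = 42870 s.
Converting: 42870 s ÷ 3600 s/hour = 11.9 hours.

t = 11.9 hours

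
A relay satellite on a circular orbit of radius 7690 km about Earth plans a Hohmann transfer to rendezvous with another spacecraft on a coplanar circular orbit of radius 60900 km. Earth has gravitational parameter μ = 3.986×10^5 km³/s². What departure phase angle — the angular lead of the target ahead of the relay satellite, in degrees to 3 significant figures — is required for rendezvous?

The Hohmann ellipse has a_t = (r₁ + r₂)/2 = 34295 km.
The half-period of the transfer ellipse is t = π√(a_t³/μ) = 31603 s.
The target's mean motion on its circular orbit is ω₂ = √(μ/r₂³) = 4.2009×10^-5 rad/s.
Angle swept by the target during transfer: ω₂·t = 1.3276 rad = 76.07°.
Arrival is 180° from departure on the ellipse, so φ = 180° − 76.07° = 104°.

φ = 104°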